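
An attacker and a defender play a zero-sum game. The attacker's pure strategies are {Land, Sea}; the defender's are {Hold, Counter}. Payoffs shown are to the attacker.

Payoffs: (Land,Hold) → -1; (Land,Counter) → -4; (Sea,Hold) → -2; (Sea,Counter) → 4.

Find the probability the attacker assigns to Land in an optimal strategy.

Row minima: Land → -4, Sea → -2; maximin = -2.
Column maxima: Hold → -1, Counter → 4; minimax = -1.
-2 ≠ -1, so there is no saddle point; optimal play is mixed.
Let the attacker play Land with probability p. Expected payoff against Hold: (-1)p + (-2)(1−p) = p − 2; against Counter: (-4)p + 4(1−p) = −8p + 4.
Setting these equal: p − 2 = −8p + 4 ⇒ 9p = 6 ⇒ p = 2/3, and the value is (1)·(2/3) − 2 = -4/3.
For the defender: with q = P(Hold), equating Land's and Sea's payoffs gives 3q − 4 = −6q + 4 ⇒ q = 8/9.

2/3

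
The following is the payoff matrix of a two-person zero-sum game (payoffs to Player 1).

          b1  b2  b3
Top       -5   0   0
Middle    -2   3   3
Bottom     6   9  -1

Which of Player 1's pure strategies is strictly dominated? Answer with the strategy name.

Middle gives a strictly higher payoff than Top against every column: -2 > -5, 3 > 0, 3 > 0.
So Top is strictly dominated and Player 1 never plays it.

Top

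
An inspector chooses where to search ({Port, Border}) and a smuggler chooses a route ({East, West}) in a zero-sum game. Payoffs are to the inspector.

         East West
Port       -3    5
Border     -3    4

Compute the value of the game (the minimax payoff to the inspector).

Row minima: Port → -3, Border → -3; maximin = -3.
Column maxima: East → -3, West → 5; minimax = -3.
Since maximin = minimax = -3, there is a saddle point and the value is -3.

-3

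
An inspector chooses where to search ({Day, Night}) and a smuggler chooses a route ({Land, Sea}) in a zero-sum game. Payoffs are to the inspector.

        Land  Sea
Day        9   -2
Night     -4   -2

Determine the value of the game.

-2

Row minima: Day → -2, Night → -4; maximin = -2.
Column maxima: Land → 9, Sea → -2; minimax = -2.
Since maximin = minimax = -2, there is a saddle point and the value is -2.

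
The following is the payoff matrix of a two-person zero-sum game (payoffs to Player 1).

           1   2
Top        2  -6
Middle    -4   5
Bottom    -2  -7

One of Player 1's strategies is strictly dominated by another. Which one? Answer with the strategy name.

Top gives a strictly higher payoff than Bottom against every column: 2 > -2, -6 > -7.
So Bottom is strictly dominated and Player 1 never plays it.

Bottom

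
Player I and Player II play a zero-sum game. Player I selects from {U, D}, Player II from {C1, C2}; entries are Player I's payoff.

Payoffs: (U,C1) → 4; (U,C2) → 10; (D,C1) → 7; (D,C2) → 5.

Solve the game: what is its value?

25/4

Row minima: U → 4, D → 5; maximin = 5.
Column maxima: C1 → 7, C2 → 10; minimax = 7.
5 ≠ 7, so there is no saddle point; optimal play is mixed.
Let Player I play U with probability p. Expected payoff against C1: 4p + 7(1−p) = −3p + 7; against C2: 10p + 5(1−p) = 5p + 5.
Setting these equal: −3p + 7 = 5p + 5 ⇒ −8p = -2 ⇒ p = 1/4, and the value is (-3)·(1/4) + 7 = 25/4.
For Player II: with q = P(C1), equating U's and D's payoffs gives −6q + 10 = 2q + 5 ⇒ q = 5/8.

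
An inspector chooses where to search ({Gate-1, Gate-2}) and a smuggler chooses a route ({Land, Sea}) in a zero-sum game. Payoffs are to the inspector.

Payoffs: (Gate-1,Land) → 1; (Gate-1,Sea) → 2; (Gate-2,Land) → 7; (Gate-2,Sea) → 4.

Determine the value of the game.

4

Row minima: Gate-1 → 1, Gate-2 → 4; maximin = 4.
Column maxima: Land → 7, Sea → 4; minimax = 4.
Since maximin = minimax = 4, there is a saddle point and the value is 4.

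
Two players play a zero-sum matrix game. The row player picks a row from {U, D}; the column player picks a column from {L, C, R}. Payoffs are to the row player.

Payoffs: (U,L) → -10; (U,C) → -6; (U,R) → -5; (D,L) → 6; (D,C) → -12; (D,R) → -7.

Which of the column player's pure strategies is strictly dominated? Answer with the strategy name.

C holds the row player's payoff strictly below R in every row: -6 < -5, -12 < -7.
So R is strictly dominated for the column player.

R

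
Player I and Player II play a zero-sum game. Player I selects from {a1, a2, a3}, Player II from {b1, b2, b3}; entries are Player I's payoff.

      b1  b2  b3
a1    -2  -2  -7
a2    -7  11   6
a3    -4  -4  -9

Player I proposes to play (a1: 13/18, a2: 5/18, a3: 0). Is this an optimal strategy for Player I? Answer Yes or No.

Yes

Against b1 this mix gives (13/18)·(-2) + (5/18)·(-7) = -61/18.
Against b2 this mix gives (13/18)·(-2) + (5/18)·11 = 29/18.
Against b3 this mix gives (13/18)·(-7) + (5/18)·6 = -61/18.
All of Player II's active replies (b1, b3) yield -61/18, and no column does worse for Player I. The mix makes Player II indifferent and guarantees -61/18, so it is optimal.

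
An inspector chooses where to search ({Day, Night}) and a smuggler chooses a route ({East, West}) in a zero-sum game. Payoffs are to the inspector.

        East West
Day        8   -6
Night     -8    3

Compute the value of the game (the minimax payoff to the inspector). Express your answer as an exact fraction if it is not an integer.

-24/25

Row minima: Day → -6, Night → -8; maximin = -6.
Column maxima: East → 8, West → 3; minimax = 3.
-6 ≠ 3, so there is no saddle point; optimal play is mixed.
Let the inspector play Day with probability p. Expected payoff against East: 8p + (-8)(1−p) = 16p − 8; against West: (-6)p + 3(1−p) = −9p + 3.
Setting these equal: 16p − 8 = −9p + 3 ⇒ 25p = 11 ⇒ p = 11/25, and the value is (16)·(11/25) − 8 = -24/25.
For the smuggler: with q = P(East), equating Day's and Night's payoffs gives 14q − 6 = −11q + 3 ⇒ q = 9/25.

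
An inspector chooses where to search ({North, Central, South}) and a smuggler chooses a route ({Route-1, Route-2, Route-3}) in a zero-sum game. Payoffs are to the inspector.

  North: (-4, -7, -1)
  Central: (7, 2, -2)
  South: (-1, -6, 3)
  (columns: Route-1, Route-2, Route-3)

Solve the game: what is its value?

Row minima: North → -7, Central → -2, South → -6; maximin = -2.
Column maxima: Route-1 → 7, Route-2 → 2, Route-3 → 3; minimax = 2.
-2 ≠ 2, so there is no saddle point; optimal play is mixed.
North is strictly dominated by South, so the inspector never plays it.
Route-1 is strictly dominated by Route-2 (it gives the inspector strictly more in every row), so the smuggler never plays it.
On the remaining 2×2 (Central, South vs Route-2, Route-3):
Let the inspector play Central with probability p. Expected payoff against Route-2: 2p + (-6)(1−p) = 8p − 6; against Route-3: (-2)p + 3(1−p) = −5p + 3.
Setting these equal: 8p − 6 = −5p + 3 ⇒ 13p = 9 ⇒ p = 9/13, and the value is (8)·(9/13) − 6 = -6/13.
For the smuggler: with q = P(Route-2), equating Central's and South's payoffs gives 4q − 2 = −9q + 3 ⇒ q = 5/13.

-6/13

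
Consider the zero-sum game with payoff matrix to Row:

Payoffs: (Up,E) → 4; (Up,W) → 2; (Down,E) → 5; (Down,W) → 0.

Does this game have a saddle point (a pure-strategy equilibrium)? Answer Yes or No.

Yes

Row minima: Up → 2, Down → 0; maximin = 2.
Column maxima: E → 5, W → 2; minimax = 2.
maximin = minimax = 2, so a saddle point exists.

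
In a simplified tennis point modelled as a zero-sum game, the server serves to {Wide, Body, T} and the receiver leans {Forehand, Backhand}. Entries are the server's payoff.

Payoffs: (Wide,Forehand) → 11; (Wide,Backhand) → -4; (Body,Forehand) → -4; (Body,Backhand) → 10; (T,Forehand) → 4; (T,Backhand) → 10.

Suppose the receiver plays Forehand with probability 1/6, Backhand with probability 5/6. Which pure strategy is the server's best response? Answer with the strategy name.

T

Expected payoff of Wide: (1/6)·11 + (5/6)·(-4) = -3/2.
Expected payoff of Body: (1/6)·(-4) + (5/6)·10 = 23/3.
Expected payoff of T: (1/6)·4 + (5/6)·10 = 9.
The largest is 9, so the server's best response is T.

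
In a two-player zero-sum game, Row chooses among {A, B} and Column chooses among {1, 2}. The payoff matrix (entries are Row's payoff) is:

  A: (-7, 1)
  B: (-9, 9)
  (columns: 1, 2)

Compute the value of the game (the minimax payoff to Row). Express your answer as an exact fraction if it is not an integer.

-7

Row minima: A → -7, B → -9; maximin = -7.
Column maxima: 1 → -7, 2 → 9; minimax = -7.
Since maximin = minimax = -7, there is a saddle point and the value is -7.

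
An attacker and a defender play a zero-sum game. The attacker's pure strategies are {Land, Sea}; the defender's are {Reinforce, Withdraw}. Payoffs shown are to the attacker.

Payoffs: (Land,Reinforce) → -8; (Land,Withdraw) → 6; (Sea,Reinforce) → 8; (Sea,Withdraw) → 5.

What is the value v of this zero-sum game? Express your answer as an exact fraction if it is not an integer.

Row minima: Land → -8, Sea → 5; maximin = 5.
Column maxima: Reinforce → 8, Withdraw → 6; minimax = 6.
5 ≠ 6, so there is no saddle point; optimal play is mixed.
Let the attacker play Land with probability p. Expected payoff against Reinforce: (-8)p + 8(1−p) = −16p + 8; against Withdraw: 6p + 5(1−p) = p + 5.
Setting these equal: −16p + 8 = p + 5 ⇒ −17p = -3 ⇒ p = 3/17, and the value is (-16)·(3/17) + 8 = 88/17.
For the defender: with q = P(Reinforce), equating Land's and Sea's payoffs gives −14q + 6 = 3q + 5 ⇒ q = 1/17.

88/17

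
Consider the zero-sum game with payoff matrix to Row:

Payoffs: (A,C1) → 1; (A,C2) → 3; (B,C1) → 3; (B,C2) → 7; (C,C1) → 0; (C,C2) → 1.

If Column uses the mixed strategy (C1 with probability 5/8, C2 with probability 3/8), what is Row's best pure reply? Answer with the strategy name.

B

Expected payoff of A: (5/8)·1 + (3/8)·3 = 7/4.
Expected payoff of B: (5/8)·3 + (3/8)·7 = 9/2.
Expected payoff of C: (5/8)·0 + (3/8)·1 = 3/8.
The largest is 9/2, so Row's best response is B.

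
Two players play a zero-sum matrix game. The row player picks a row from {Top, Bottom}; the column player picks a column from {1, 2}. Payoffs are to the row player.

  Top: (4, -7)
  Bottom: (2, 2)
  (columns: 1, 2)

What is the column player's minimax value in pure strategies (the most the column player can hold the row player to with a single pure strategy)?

Column maxima: 1 → 4, 2 → 2.
The smallest of these is 2.

2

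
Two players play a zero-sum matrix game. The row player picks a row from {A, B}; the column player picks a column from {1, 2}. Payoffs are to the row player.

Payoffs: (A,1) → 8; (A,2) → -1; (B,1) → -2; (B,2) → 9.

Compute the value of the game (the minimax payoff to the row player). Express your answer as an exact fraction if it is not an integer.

Row minima: A → -1, B → -2; maximin = -1.
Column maxima: 1 → 8, 2 → 9; minimax = 8.
-1 ≠ 8, so there is no saddle point; optimal play is mixed.
Let the row player play A with probability p. Expected payoff against 1: 8p + (-2)(1−p) = 10p − 2; against 2: (-1)p + 9(1−p) = −10p + 9.
Setting these equal: 10p − 2 = −10p + 9 ⇒ 20p = 11 ⇒ p = 11/20, and the value is (10)·(11/20) − 2 = 7/2.
For the column player: with q = P(1), equating A's and B's payoffs gives 9q − 1 = −11q + 9 ⇒ q = 1/2.

7/2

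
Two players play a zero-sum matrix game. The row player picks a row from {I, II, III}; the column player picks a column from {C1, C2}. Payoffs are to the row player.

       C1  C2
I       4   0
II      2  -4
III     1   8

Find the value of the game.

32/11

Row minima: I → 0, II → -4, III → 1; maximin = 1.
Column maxima: C1 → 4, C2 → 8; minimax = 4.
1 ≠ 4, so there is no saddle point; optimal play is mixed.
II is strictly dominated by I, so the row player never plays it.
On the remaining 2×2 (I, III vs C1, C2):
Let the row player play I with probability p. Expected payoff against C1: 4p + 1(1−p) = 3p + 1; against C2: 0p + 8(1−p) = −8p + 8.
Setting these equal: 3p + 1 = −8p + 8 ⇒ 11p = 7 ⇒ p = 7/11, and the value is (3)·(7/11) + 1 = 32/11.
For the column player: with q = P(C1), equating I's and III's payoffs gives 4q = −7q + 8 ⇒ q = 8/11.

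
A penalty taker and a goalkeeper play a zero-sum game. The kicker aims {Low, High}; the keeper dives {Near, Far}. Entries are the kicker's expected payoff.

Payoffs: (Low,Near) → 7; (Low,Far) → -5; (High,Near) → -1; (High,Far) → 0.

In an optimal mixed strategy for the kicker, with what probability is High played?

12/13

Row minima: Low → -5, High → -1; maximin = -1.
Column maxima: Near → 7, Far → 0; minimax = 0.
-1 ≠ 0, so there is no saddle point; optimal play is mixed.
Let the kicker play Low with probability p. Expected payoff against Near: 7p + (-1)(1−p) = 8p − 1; against Far: (-5)p + 0(1−p) = −5p.
Setting these equal: 8p − 1 = −5p ⇒ 13p = 1 ⇒ p = 1/13, and the value is (8)·(1/13) − 1 = -5/13.
For the keeper: with q = P(Near), equating Low's and High's payoffs gives 12q − 5 = −q ⇒ q = 5/13.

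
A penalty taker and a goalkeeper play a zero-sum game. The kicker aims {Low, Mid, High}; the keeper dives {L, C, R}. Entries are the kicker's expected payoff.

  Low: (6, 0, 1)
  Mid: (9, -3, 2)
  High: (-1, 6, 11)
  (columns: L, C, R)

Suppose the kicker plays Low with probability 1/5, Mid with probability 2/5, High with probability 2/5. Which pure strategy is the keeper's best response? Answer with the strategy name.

C

If the keeper plays L, the kicker's expected payoff is (1/5)·6 + (2/5)·9 + (2/5)·(-1) = 22/5.
If the keeper plays C, the kicker's expected payoff is (1/5)·0 + (2/5)·(-3) + (2/5)·6 = 6/5.
If the keeper plays R, the kicker's expected payoff is (1/5)·1 + (2/5)·2 + (2/5)·11 = 27/5.
The keeper minimizes the kicker's payoff; the smallest is 6/5, so the best response is C.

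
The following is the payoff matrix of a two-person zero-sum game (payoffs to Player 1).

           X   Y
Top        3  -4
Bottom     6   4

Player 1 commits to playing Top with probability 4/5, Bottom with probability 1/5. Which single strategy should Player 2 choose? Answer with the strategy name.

Y

If Player 2 plays X, Player 1's expected payoff is (4/5)·3 + (1/5)·6 = 18/5.
If Player 2 plays Y, Player 1's expected payoff is (4/5)·(-4) + (1/5)·4 = -12/5.
Player 2 minimizes Player 1's payoff; the smallest is -12/5, so the best response is Y.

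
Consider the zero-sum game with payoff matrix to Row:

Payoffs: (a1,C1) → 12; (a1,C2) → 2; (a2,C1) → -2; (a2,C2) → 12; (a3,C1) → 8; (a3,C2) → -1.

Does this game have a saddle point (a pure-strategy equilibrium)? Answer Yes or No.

Row minima: a1 → 2, a2 → -2, a3 → -1; maximin = 2.
Column maxima: C1 → 12, C2 → 12; minimax = 12.
2 ≠ 12, so no pure-strategy equilibrium exists.

No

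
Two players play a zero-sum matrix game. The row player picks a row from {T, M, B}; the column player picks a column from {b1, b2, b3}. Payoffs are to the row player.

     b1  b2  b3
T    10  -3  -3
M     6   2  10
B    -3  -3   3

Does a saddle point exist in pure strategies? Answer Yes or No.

Yes

Row minima: T → -3, M → 2, B → -3; maximin = 2.
Column maxima: b1 → 10, b2 → 2, b3 → 10; minimax = 2.
maximin = minimax = 2, so a saddle point exists.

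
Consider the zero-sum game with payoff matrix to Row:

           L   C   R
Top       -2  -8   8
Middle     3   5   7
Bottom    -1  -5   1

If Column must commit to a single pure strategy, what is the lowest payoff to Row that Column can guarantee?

3

Column maxima: L → 3, C → 5, R → 8.
The smallest of these is 3.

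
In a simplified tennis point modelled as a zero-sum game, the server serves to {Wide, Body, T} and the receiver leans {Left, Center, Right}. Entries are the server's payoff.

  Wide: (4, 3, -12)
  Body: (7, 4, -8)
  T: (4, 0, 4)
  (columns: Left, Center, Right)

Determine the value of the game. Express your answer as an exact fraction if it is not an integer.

1

Row minima: Wide → -12, Body → -8, T → 0; maximin = 0.
Column maxima: Left → 7, Center → 4, Right → 4; minimax = 4.
0 ≠ 4, so there is no saddle point; optimal play is mixed.
Wide is strictly dominated by Body, so the server never plays it.
Left is strictly dominated by Center (it gives the server strictly more in every row), so the receiver never plays it.
On the remaining 2×2 (Body, T vs Center, Right):
Let the server play Body with probability p. Expected payoff against Center: 4p + 0(1−p) = 4p; against Right: (-8)p + 4(1−p) = −12p + 4.
Setting these equal: 4p = −12p + 4 ⇒ 16p = 4 ⇒ p = 1/4, and the value is (4)·(1/4) = 1.
For the receiver: with q = P(Center), equating Body's and T's payoffs gives 12q − 8 = −4q + 4 ⇒ q = 3/4.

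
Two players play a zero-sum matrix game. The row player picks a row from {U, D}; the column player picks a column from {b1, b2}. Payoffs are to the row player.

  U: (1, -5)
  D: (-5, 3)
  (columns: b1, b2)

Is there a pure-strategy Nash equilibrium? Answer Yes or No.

No

Row minima: U → -5, D → -5; maximin = -5.
Column maxima: b1 → 1, b2 → 3; minimax = 1.
-5 ≠ 1, so no pure-strategy equilibrium exists.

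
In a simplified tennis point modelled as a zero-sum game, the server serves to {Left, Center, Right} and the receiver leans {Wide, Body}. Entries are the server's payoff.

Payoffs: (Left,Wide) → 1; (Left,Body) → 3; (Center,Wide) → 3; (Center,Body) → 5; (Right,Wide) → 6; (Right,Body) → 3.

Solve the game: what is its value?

Row minima: Left → 1, Center → 3, Right → 3; maximin = 3.
Column maxima: Wide → 6, Body → 5; minimax = 5.
3 ≠ 5, so there is no saddle point; optimal play is mixed.
Left is strictly dominated by Center, so the server never plays it.
On the remaining 2×2 (Center, Right vs Wide, Body):
Let the server play Center with probability p. Expected payoff against Wide: 3p + 6(1−p) = −3p + 6; against Body: 5p + 3(1−p) = 2p + 3.
Setting these equal: −3p + 6 = 2p + 3 ⇒ −5p = -3 ⇒ p = 3/5, and the value is (-3)·(3/5) + 6 = 21/5.
For the receiver: with q = P(Wide), equating Center's and Right's payoffs gives −2q + 5 = 3q + 3 ⇒ q = 2/5.

21/5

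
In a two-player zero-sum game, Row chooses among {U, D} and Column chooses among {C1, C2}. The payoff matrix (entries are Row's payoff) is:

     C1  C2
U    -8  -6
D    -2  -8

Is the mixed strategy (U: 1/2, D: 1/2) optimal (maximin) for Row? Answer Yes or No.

Against C1 this mix gives (1/2)·(-8) + (1/2)·(-2) = -5.
Against C2 this mix gives (1/2)·(-6) + (1/2)·(-8) = -7.
Column will play C2, holding Row to -7. Shifting weight toward the row that does better against C2 would raise this floor (the equalizing mix achieves -13/2 against both C2 and C1), so the proposed strategy is not optimal.

No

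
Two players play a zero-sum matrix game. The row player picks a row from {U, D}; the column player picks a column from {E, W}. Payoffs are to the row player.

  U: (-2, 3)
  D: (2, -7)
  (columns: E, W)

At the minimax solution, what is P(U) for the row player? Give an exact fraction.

9/14

Row minima: U → -2, D → -7; maximin = -2.
Column maxima: E → 2, W → 3; minimax = 2.
-2 ≠ 2, so there is no saddle point; optimal play is mixed.
Let the row player play U with probability p. Expected payoff against E: (-2)p + 2(1−p) = −4p + 2; against W: 3p + (-7)(1−p) = 10p − 7.
Setting these equal: −4p + 2 = 10p − 7 ⇒ −14p = -9 ⇒ p = 9/14, and the value is (-4)·(9/14) + 2 = -4/7.
For the column player: with q = P(E), equating U's and D's payoffs gives −5q + 3 = 9q − 7 ⇒ q = 5/7.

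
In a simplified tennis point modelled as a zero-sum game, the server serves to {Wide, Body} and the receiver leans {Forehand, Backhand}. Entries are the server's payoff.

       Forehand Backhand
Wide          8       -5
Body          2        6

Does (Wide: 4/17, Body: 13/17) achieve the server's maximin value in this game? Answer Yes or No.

Yes

Against Forehand this mix gives (4/17)·8 + (13/17)·2 = 58/17.
Against Backhand this mix gives (4/17)·(-5) + (13/17)·6 = 58/17.
All of the receiver's active replies (Forehand, Backhand) yield 58/17, and no column does worse for the server. The mix makes the receiver indifferent and guarantees 58/17, so it is optimal.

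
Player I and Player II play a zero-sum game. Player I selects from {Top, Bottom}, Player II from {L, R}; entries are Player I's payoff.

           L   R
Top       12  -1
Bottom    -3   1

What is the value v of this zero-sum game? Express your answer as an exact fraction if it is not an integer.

Row minima: Top → -1, Bottom → -3; maximin = -1.
Column maxima: L → 12, R → 1; minimax = 1.
-1 ≠ 1, so there is no saddle point; optimal play is mixed.
Let Player I play Top with probability p. Expected payoff against L: 12p + (-3)(1−p) = 15p − 3; against R: (-1)p + 1(1−p) = −2p + 1.
Setting these equal: 15p − 3 = −2p + 1 ⇒ 17p = 4 ⇒ p = 4/17, and the value is (15)·(4/17) − 3 = 9/17.
For Player II: with q = P(L), equating Top's and Bottom's payoffs gives 13q − 1 = −4q + 1 ⇒ q = 2/17.

9/17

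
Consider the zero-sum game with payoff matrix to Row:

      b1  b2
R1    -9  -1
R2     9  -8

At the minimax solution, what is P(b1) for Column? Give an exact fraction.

7/25

Row minima: R1 → -9, R2 → -8; maximin = -8.
Column maxima: b1 → 9, b2 → -1; minimax = -1.
-8 ≠ -1, so there is no saddle point; optimal play is mixed.
Let Row play R1 with probability p. Expected payoff against b1: (-9)p + 9(1−p) = −18p + 9; against b2: (-1)p + (-8)(1−p) = 7p − 8.
Setting these equal: −18p + 9 = 7p − 8 ⇒ −25p = -17 ⇒ p = 17/25, and the value is (-18)·(17/25) + 9 = -81/25.
For Column: with q = P(b1), equating R1's and R2's payoffs gives −8q − 1 = 17q − 8 ⇒ q = 7/25.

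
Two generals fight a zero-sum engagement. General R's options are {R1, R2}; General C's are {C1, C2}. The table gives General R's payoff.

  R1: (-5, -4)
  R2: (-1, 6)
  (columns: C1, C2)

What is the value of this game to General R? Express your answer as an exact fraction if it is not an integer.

-1

Row minima: R1 → -5, R2 → -1; maximin = -1.
Column maxima: C1 → -1, C2 → 6; minimax = -1.
Since maximin = minimax = -1, there is a saddle point and the value is -1.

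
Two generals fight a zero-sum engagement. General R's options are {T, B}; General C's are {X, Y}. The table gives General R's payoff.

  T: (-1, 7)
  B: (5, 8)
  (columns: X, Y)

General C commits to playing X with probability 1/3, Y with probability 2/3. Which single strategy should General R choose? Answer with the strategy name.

Expected payoff of T: (1/3)·(-1) + (2/3)·7 = 13/3.
Expected payoff of B: (1/3)·5 + (2/3)·8 = 7.
The largest is 7, so General R's best response is B.

B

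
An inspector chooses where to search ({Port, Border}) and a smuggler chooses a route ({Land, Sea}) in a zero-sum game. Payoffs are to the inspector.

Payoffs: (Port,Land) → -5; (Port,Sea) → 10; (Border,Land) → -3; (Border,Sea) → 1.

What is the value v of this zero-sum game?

-3

Row minima: Port → -5, Border → -3; maximin = -3.
Column maxima: Land → -3, Sea → 10; minimax = -3.
Since maximin = minimax = -3, there is a saddle point and the value is -3.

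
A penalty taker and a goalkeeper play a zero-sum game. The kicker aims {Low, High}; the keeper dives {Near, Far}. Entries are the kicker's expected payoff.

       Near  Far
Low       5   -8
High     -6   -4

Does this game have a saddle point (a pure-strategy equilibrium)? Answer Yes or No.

Row minima: Low → -8, High → -6; maximin = -6.
Column maxima: Near → 5, Far → -4; minimax = -4.
-6 ≠ -4, so no pure-strategy equilibrium exists.

No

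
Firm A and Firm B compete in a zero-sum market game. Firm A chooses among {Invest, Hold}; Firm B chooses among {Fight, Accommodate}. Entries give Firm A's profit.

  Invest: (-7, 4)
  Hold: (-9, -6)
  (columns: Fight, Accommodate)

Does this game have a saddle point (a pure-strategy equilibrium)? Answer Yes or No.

Row minima: Invest → -7, Hold → -9; maximin = -7.
Column maxima: Fight → -7, Accommodate → 4; minimax = -7.
maximin = minimax = -7, so a saddle point exists.

Yes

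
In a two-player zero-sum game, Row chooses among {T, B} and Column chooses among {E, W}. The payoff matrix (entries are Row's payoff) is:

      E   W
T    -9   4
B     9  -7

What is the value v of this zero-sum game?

-27/29

Row minima: T → -9, B → -7; maximin = -7.
Column maxima: E → 9, W → 4; minimax = 4.
-7 ≠ 4, so there is no saddle point; optimal play is mixed.
Let Row play T with probability p. Expected payoff against E: (-9)p + 9(1−p) = −18p + 9; against W: 4p + (-7)(1−p) = 11p − 7.
Setting these equal: −18p + 9 = 11p − 7 ⇒ −29p = -16 ⇒ p = 16/29, and the value is (-18)·(16/29) + 9 = -27/29.
For Column: with q = P(E), equating T's and B's payoffs gives −13q + 4 = 16q − 7 ⇒ q = 11/29.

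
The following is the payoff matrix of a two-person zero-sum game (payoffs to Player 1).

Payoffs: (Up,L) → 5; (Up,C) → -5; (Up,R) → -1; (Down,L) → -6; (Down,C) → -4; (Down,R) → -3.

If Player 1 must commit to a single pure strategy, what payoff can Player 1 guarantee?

-5

Row minima: Up → -5, Down → -6.
The best of these is -5.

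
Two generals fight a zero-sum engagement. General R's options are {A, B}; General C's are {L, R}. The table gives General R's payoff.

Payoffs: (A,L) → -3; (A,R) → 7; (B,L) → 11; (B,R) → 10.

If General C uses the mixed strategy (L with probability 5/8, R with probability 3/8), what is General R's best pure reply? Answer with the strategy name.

Expected payoff of A: (5/8)·(-3) + (3/8)·7 = 3/4.
Expected payoff of B: (5/8)·11 + (3/8)·10 = 85/8.
The largest is 85/8, so General R's best response is B.

B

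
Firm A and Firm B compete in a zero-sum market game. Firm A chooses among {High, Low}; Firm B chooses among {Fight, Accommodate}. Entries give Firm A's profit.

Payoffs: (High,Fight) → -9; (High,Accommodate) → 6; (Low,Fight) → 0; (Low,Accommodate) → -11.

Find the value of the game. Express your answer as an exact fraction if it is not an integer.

-99/26

Row minima: High → -9, Low → -11; maximin = -9.
Column maxima: Fight → 0, Accommodate → 6; minimax = 0.
-9 ≠ 0, so there is no saddle point; optimal play is mixed.
Let Firm A play High with probability p. Expected payoff against Fight: (-9)p + 0(1−p) = −9p; against Accommodate: 6p + (-11)(1−p) = 17p − 11.
Setting these equal: −9p = 17p − 11 ⇒ −26p = -11 ⇒ p = 11/26, and the value is (-9)·(11/26) = -99/26.
For Firm B: with q = P(Fight), equating High's and Low's payoffs gives −15q + 6 = 11q − 11 ⇒ q = 17/26.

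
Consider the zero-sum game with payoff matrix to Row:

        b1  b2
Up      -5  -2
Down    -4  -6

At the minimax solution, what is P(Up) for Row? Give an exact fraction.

2/5

Row minima: Up → -5, Down → -6; maximin = -5.
Column maxima: b1 → -4, b2 → -2; minimax = -4.
-5 ≠ -4, so there is no saddle point; optimal play is mixed.
Let Row play Up with probability p. Expected payoff against b1: (-5)p + (-4)(1−p) = −p − 4; against b2: (-2)p + (-6)(1−p) = 4p − 6.
Setting these equal: −p − 4 = 4p − 6 ⇒ −5p = -2 ⇒ p = 2/5, and the value is (-1)·(2/5) − 4 = -22/5.
For Column: with q = P(b1), equating Up's and Down's payoffs gives −3q − 2 = 2q − 6 ⇒ q = 4/5.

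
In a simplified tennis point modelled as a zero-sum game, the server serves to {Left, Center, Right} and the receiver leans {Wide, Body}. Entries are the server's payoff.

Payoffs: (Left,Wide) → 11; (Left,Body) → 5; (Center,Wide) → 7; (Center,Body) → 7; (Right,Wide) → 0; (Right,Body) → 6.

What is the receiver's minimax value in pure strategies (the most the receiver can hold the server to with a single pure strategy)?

7

Column maxima: Wide → 11, Body → 7.
The smallest of these is 7.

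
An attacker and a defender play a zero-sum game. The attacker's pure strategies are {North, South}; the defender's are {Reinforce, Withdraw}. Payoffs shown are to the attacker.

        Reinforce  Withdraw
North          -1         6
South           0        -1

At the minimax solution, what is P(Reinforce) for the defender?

7/8

Row minima: North → -1, South → -1; maximin = -1.
Column maxima: Reinforce → 0, Withdraw → 6; minimax = 0.
-1 ≠ 0, so there is no saddle point; optimal play is mixed.
Let the attacker play North with probability p. Expected payoff against Reinforce: (-1)p + 0(1−p) = −p; against Withdraw: 6p + (-1)(1−p) = 7p − 1.
Setting these equal: −p = 7p − 1 ⇒ −8p = -1 ⇒ p = 1/8, and the value is (-1)·(1/8) = -1/8.
For the defender: with q = P(Reinforce), equating North's and South's payoffs gives −7q + 6 = q − 1 ⇒ q = 7/8.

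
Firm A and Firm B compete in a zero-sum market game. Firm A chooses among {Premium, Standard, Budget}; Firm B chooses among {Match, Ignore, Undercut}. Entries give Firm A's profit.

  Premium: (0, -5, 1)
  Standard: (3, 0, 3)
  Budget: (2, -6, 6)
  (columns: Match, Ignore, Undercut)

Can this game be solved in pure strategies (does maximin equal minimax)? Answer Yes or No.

Row minima: Premium → -5, Standard → 0, Budget → -6; maximin = 0.
Column maxima: Match → 3, Ignore → 0, Undercut → 6; minimax = 0.
maximin = minimax = 0, so a saddle point exists.

Yes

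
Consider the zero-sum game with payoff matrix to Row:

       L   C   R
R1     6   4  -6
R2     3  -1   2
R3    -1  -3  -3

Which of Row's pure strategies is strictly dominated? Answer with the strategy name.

R2 gives a strictly higher payoff than R3 against every column: 3 > -1, -1 > -3, 2 > -3.
So R3 is strictly dominated and Row never plays it.

R3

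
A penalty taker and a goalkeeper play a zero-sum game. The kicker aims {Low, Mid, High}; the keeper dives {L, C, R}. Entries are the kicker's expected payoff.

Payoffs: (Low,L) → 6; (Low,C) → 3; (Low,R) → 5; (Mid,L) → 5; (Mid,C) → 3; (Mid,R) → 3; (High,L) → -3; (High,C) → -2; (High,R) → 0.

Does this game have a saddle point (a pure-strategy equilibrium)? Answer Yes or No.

Row minima: Low → 3, Mid → 3, High → -3; maximin = 3.
Column maxima: L → 6, C → 3, R → 5; minimax = 3.
maximin = minimax = 3, so a saddle point exists.

Yes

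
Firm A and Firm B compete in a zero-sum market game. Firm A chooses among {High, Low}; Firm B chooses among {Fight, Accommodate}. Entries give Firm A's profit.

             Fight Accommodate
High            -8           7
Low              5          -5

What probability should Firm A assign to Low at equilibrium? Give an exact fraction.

3/5

Row minima: High → -8, Low → -5; maximin = -5.
Column maxima: Fight → 5, Accommodate → 7; minimax = 5.
-5 ≠ 5, so there is no saddle point; optimal play is mixed.
Let Firm A play High with probability p. Expected payoff against Fight: (-8)p + 5(1−p) = −13p + 5; against Accommodate: 7p + (-5)(1−p) = 12p − 5.
Setting these equal: −13p + 5 = 12p − 5 ⇒ −25p = -10 ⇒ p = 2/5, and the value is (-13)·(2/5) + 5 = -1/5.
For Firm B: with q = P(Fight), equating High's and Low's payoffs gives −15q + 7 = 10q − 5 ⇒ q = 12/25.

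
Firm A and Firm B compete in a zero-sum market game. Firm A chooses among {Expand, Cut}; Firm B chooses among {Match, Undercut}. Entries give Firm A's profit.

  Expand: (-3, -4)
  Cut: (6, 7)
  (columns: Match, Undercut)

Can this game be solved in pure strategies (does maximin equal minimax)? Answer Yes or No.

Row minima: Expand → -4, Cut → 6; maximin = 6.
Column maxima: Match → 6, Undercut → 7; minimax = 6.
maximin = minimax = 6, so a saddle point exists.

Yes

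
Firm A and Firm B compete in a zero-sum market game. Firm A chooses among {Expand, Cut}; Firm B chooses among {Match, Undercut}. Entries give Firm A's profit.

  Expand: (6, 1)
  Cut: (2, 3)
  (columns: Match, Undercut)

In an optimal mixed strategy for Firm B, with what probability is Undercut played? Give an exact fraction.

2/3

Row minima: Expand → 1, Cut → 2; maximin = 2.
Column maxima: Match → 6, Undercut → 3; minimax = 3.
2 ≠ 3, so there is no saddle point; optimal play is mixed.
Let Firm A play Expand with probability p. Expected payoff against Match: 6p + 2(1−p) = 4p + 2; against Undercut: 1p + 3(1−p) = −2p + 3.
Setting these equal: 4p + 2 = −2p + 3 ⇒ 6p = 1 ⇒ p = 1/6, and the value is (4)·(1/6) + 2 = 8/3.
For Firm B: with q = P(Match), equating Expand's and Cut's payoffs gives 5q + 1 = −q + 3 ⇒ q = 1/3.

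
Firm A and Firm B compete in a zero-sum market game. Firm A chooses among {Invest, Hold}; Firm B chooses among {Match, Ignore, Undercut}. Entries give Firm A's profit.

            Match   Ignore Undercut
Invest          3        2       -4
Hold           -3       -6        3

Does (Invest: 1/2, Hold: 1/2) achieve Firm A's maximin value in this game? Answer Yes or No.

No

Against Match this mix gives (1/2)·3 + (1/2)·(-3) = 0.
Against Ignore this mix gives (1/2)·2 + (1/2)·(-6) = -2.
Against Undercut this mix gives (1/2)·(-4) + (1/2)·3 = -1/2.
Firm B will play Ignore, holding Firm A to -2. Shifting weight toward the row that does better against Ignore would raise this floor (the equalizing mix achieves -6/5 against both Ignore and Undercut), so the proposed strategy is not optimal.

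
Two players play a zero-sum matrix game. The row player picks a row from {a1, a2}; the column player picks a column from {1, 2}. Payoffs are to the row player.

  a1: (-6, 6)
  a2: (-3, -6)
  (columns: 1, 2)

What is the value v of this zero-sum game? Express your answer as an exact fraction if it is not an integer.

Row minima: a1 → -6, a2 → -6; maximin = -6.
Column maxima: 1 → -3, 2 → 6; minimax = -3.
-6 ≠ -3, so there is no saddle point; optimal play is mixed.
Let the row player play a1 with probability p. Expected payoff against 1: (-6)p + (-3)(1−p) = −3p − 3; against 2: 6p + (-6)(1−p) = 12p − 6.
Setting these equal: −3p − 3 = 12p − 6 ⇒ −15p = -3 ⇒ p = 1/5, and the value is (-3)·(1/5) − 3 = -18/5.
For the column player: with q = P(1), equating a1's and a2's payoffs gives −12q + 6 = 3q − 6 ⇒ q = 4/5.

-18/5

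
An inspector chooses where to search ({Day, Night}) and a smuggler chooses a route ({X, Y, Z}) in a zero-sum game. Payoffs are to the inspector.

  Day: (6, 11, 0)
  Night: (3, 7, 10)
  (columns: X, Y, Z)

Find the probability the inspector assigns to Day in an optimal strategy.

Row minima: Day → 0, Night → 3; maximin = 3.
Column maxima: X → 6, Y → 11, Z → 10; minimax = 6.
3 ≠ 6, so there is no saddle point; optimal play is mixed.
Y is strictly dominated by X (it gives the inspector strictly more in every row), so the smuggler never plays it.
On the remaining 2×2 (Day, Night vs X, Z):
Let the inspector play Day with probability p. Expected payoff against X: 6p + 3(1−p) = 3p + 3; against Z: 0p + 10(1−p) = −10p + 10.
Setting these equal: 3p + 3 = −10p + 10 ⇒ 13p = 7 ⇒ p = 7/13, and the value is (3)·(7/13) + 3 = 60/13.
For the smuggler: with q = P(X), equating Day's and Night's payoffs gives 6q = −7q + 10 ⇒ q = 10/13.

7/13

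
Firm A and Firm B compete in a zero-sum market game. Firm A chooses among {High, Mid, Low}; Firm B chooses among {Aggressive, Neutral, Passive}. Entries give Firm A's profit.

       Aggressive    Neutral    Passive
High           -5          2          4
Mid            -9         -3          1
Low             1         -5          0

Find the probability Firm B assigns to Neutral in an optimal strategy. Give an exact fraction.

6/13

Row minima: High → -5, Mid → -9, Low → -5; maximin = -5.
Column maxima: Aggressive → 1, Neutral → 2, Passive → 4; minimax = 1.
-5 ≠ 1, so there is no saddle point; optimal play is mixed.
Mid is strictly dominated by High, so Firm A never plays it.
Passive is strictly dominated by Neutral (it gives Firm A strictly more in every row), so Firm B never plays it.
On the remaining 2×2 (High, Low vs Aggressive, Neutral):
Let Firm A play High with probability p. Expected payoff against Aggressive: (-5)p + 1(1−p) = −6p + 1; against Neutral: 2p + (-5)(1−p) = 7p − 5.
Setting these equal: −6p + 1 = 7p − 5 ⇒ −13p = -6 ⇒ p = 6/13, and the value is (-6)·(6/13) + 1 = -23/13.
For Firm B: with q = P(Aggressive), equating High's and Low's payoffs gives −7q + 2 = 6q − 5 ⇒ q = 7/13.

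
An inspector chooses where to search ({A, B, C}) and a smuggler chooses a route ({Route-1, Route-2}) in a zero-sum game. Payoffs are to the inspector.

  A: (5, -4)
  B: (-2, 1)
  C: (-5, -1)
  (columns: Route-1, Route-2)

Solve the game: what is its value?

Row minima: A → -4, B → -2, C → -5; maximin = -2.
Column maxima: Route-1 → 5, Route-2 → 1; minimax = 1.
-2 ≠ 1, so there is no saddle point; optimal play is mixed.
C is strictly dominated by B, so the inspector never plays it.
On the remaining 2×2 (A, B vs Route-1, Route-2):
Let the inspector play A with probability p. Expected payoff against Route-1: 5p + (-2)(1−p) = 7p − 2; against Route-2: (-4)p + 1(1−p) = −5p + 1.
Setting these equal: 7p − 2 = −5p + 1 ⇒ 12p = 3 ⇒ p = 1/4, and the value is (7)·(1/4) − 2 = -1/4.
For the smuggler: with q = P(Route-1), equating A's and B's payoffs gives 9q − 4 = −3q + 1 ⇒ q = 5/12.

-1/4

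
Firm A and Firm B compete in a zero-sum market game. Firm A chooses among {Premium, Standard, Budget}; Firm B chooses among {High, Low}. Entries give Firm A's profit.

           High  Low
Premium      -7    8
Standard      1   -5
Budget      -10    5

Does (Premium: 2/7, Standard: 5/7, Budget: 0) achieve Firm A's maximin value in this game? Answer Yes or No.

Against High this mix gives (2/7)·(-7) + (5/7)·1 = -9/7.
Against Low this mix gives (2/7)·8 + (5/7)·(-5) = -9/7.
All of Firm B's active replies (High, Low) yield -9/7, and no column does worse for Firm A. The mix makes Firm B indifferent and guarantees -9/7, so it is optimal.

Yes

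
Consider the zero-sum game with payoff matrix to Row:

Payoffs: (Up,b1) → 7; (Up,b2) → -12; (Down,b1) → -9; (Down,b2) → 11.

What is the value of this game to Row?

Row minima: Up → -12, Down → -9; maximin = -9.
Column maxima: b1 → 7, b2 → 11; minimax = 7.
-9 ≠ 7, so there is no saddle point; optimal play is mixed.
Let Row play Up with probability p. Expected payoff against b1: 7p + (-9)(1−p) = 16p − 9; against b2: (-12)p + 11(1−p) = −23p + 11.
Setting these equal: 16p − 9 = −23p + 11 ⇒ 39p = 20 ⇒ p = 20/39, and the value is (16)·(20/39) − 9 = -31/39.
For Column: with q = P(b1), equating Up's and Down's payoffs gives 19q − 12 = −20q + 11 ⇒ q = 23/39.

-31/39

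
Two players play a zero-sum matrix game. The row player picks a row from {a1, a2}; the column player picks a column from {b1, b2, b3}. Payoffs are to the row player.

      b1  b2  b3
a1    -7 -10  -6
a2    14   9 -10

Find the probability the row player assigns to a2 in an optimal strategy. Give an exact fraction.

Row minima: a1 → -10, a2 → -10; maximin = -10.
Column maxima: b1 → 14, b2 → 9, b3 → -6; minimax = -6.
-10 ≠ -6, so there is no saddle point; optimal play is mixed.
b1 is strictly dominated by b2 (it gives the row player strictly more in every row), so the column player never plays it.
On the remaining 2×2 (a1, a2 vs b2, b3):
Let the row player play a1 with probability p. Expected payoff against b2: (-10)p + 9(1−p) = −19p + 9; against b3: (-6)p + (-10)(1−p) = 4p − 10.
Setting these equal: −19p + 9 = 4p − 10 ⇒ −23p = -19 ⇒ p = 19/23, and the value is (-19)·(19/23) + 9 = -154/23.
For the column player: with q = P(b2), equating a1's and a2's payoffs gives −4q − 6 = 19q − 10 ⇒ q = 4/23.

4/23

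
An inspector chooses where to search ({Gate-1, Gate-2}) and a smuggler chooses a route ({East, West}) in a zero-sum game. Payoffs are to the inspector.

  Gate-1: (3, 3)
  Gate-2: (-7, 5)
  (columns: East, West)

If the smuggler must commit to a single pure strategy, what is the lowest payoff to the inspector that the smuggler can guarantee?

Column maxima: East → 3, West → 5.
The smallest of these is 3.

3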